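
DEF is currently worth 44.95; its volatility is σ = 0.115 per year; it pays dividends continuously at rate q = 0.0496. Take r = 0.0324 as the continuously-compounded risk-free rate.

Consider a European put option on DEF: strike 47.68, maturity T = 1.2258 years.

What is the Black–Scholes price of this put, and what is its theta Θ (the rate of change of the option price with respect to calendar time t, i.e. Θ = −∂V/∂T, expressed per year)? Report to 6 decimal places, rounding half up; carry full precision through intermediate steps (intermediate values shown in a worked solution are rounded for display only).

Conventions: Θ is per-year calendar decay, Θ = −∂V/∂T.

price = 4.426155
Θ = -1.123114

σ√T = 0.115·√1.2258 = 0.127323
d₁ = (ln(S/K) + (r−q+σ²/2)T) / (σ√T) = (ln(44.95/47.68) + (0.0324−0.0496+0.115²/2)·1.2258) / 0.127323 = (-0.058961 − 0.012978) / 0.127323 = -0.565014
d₂ = d₁ − σ√T = -0.565014 − 0.127323 = -0.692337
e^{−rT} = 0.961062
e^{−qT} = 0.941012
N(−d₁) = 0.713968,  N(−d₂) = 0.755637
Put price V = K·e^{−rT}·N(−d₂) − S·e^{−qT}·N(−d₁) = 34.625910 − 30.199755 = 4.426155
φ(d₁) = (1/√(2π))·e^{−d₁²/2} = 0.340085
Θ = −S·e^{−qT}·φ(d₁)·σ/(2√T) − q·S·e^{−qT}·N(−d₁) + r·K·e^{−rT}·N(−d₂) = −0.747086 − 1.497908 + 1.121879 = -1.123114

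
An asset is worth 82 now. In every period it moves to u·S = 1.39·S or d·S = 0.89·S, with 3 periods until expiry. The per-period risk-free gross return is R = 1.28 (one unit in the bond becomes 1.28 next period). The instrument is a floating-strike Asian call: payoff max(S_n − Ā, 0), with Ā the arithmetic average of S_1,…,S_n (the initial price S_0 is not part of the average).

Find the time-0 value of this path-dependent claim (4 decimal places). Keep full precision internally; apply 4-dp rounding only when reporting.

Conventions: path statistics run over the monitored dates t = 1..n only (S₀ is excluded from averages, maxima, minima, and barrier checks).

With p* = (R−d)/(u−d) = 0.7800, sum probability × payoff across the paths and divide by R^3.
Enumerate all 2^3 = 8 price paths (U = up ×1.39, D = down ×0.89); each path with k up-moves has probability p*^k·(1−p*)^(3−k).
DDD: Ā=65.2466, payoff=0.0000, prob=0.010648
UDD: Ā=101.9019, payoff=0.0000, prob=0.037752
DUD: Ā=88.2353, payoff=2.0483, prob=0.037752
UUD: Ā=137.8056, payoff=3.1990, prob=0.133848
DDU: Ā=76.0719, payoff=14.2116, prob=0.037752
UDU: Ā=118.8090, payoff=22.1957, prob=0.133848
DUU: Ā=105.1423, payoff=35.8624, prob=0.133848
UUU: Ā=164.2110, payoff=56.0098, prob=0.474552
Price = Σ prob·payoff / R^3 = 35.392537 / 2.097152 = 16.8765

price = 16.8765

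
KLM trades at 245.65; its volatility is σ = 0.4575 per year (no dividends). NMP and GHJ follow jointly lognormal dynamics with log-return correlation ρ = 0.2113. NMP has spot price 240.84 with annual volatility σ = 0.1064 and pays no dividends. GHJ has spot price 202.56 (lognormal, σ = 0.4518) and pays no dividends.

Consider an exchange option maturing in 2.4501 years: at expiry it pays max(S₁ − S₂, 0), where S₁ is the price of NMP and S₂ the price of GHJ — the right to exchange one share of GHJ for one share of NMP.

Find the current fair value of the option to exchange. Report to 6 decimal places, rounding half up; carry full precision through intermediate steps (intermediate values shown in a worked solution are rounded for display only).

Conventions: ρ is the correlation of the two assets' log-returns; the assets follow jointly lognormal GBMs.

exchange price = 80.888078

σ_eff = √(σ₁² + σ₂² − 2ρσ₁σ₂) = √(0.1064² + 0.4518² − 2·0.2113·0.1064·0.4518) = 0.441734
d₁ = (ln(S₁/S₂) + (q₂ − q₁ + σ_eff²/2)T) / (σ_eff√T) = (ln(240.84/202.56) + (0.0 − 0.0 + 0.097565)·2.4501) / 0.691438 = 0.596062
d₂ = d₁ − σ_eff√T = 0.596062 − 0.691438 = -0.095376
N(d₁) = 0.724433,  N(d₂) = 0.462008
V = S₁·e^{−q₁T}·N(d₁) − S₂·e^{−q₂T}·N(d₂) = 174.472464 − 93.584386 = 80.888078
Key observation: r never enters — measured in units of GHJ, the claim is a call on S₁/S₂ struck at 1, so only the dividend yields and σ_eff matter.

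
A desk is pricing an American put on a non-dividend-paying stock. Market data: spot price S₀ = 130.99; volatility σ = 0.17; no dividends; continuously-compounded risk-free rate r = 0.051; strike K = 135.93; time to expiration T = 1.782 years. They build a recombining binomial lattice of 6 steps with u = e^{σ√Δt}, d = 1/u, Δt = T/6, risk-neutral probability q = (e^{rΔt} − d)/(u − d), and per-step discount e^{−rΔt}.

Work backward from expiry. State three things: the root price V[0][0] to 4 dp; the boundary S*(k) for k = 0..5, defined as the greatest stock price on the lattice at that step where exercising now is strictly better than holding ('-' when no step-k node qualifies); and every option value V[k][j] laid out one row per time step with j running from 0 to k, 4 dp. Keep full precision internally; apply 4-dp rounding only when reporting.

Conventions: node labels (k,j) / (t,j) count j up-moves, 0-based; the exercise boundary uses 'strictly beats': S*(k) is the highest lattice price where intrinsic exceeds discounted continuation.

Δt=0.29700  u=1.09707  d=0.91152  q=0.55911  discount=0.98497
step 6 (expiry): payoffs max(K−S,0) = 60.7982 45.5036 27.0955 4.9400 0.0000 0.0000 0.0000
step 5: (k=5,j=0): S=82.4251, K−S=53.5049, hold=51.4614 ⇒ V=53.5049 exercise | (k=5,j=1): S=99.2044, K−S=36.7256, hold=34.6822 ⇒ V=36.7256 exercise | (k=5,j=2): S=119.3995, K−S=16.5305, hold=14.4871 ⇒ V=16.5305 exercise | (k=5,j=3): S=143.7056, K−S=0.0000, hold=2.1453 ⇒ V=2.1453 continue | (k=5,j=4): S=172.9598, K−S=0.0000, hold=0.0000 ⇒ V=0.0000 continue | (k=5,j=5): S=208.1693, K−S=0.0000, hold=0.0000 ⇒ V=0.0000 continue  boundary S*=119.3995
step 4: (k=4,j=0): S=90.4264, K−S=45.5036, hold=43.4602 ⇒ V=45.5036 exercise | (k=4,j=1): S=108.8345, K−S=27.0955, hold=25.0520 ⇒ V=27.0955 exercise | (k=4,j=2): S=130.9900, K−S=4.9400, hold=8.3600 ⇒ V=8.3600 continue | (k=4,j=3): S=157.6556, K−S=0.0000, hold=0.9316 ⇒ V=0.9316 continue | (k=4,j=4): S=189.7496, K−S=0.0000, hold=0.0000 ⇒ V=0.0000 continue  boundary S*=108.8345
step 3: (k=3,j=0): S=99.2044, K−S=36.7256, hold=34.6822 ⇒ V=36.7256 exercise | (k=3,j=1): S=119.3995, K−S=16.5305, hold=16.3705 ⇒ V=16.5305 exercise | (k=3,j=2): S=143.7056, K−S=0.0000, hold=4.1435 ⇒ V=4.1435 continue | (k=3,j=3): S=172.9598, K−S=0.0000, hold=0.4046 ⇒ V=0.4046 continue  boundary S*=119.3995
step 2: (k=2,j=0): S=108.8345, K−S=27.0955, hold=25.0520 ⇒ V=27.0955 exercise | (k=2,j=1): S=130.9900, K−S=4.9400, hold=9.4605 ⇒ V=9.4605 continue | (k=2,j=2): S=157.6556, K−S=0.0000, hold=2.0222 ⇒ V=2.0222 continue  boundary S*=108.8345
step 1: (k=1,j=0): S=119.3995, K−S=16.5305, hold=16.9765 ⇒ V=16.9765 continue | (k=1,j=1): S=143.7056, K−S=0.0000, hold=5.2220 ⇒ V=5.2220 continue  boundary S*=-
step 0: (k=0,j=0): S=130.9900, K−S=4.9400, hold=10.2481 ⇒ V=10.2481 continue  boundary S*=-

price = 10.2481
boundary = - - 108.8345 119.3995 108.8345 119.3995
tree:
10.2481
16.9765 5.2220
27.0955 9.4605 2.0222
36.7256 16.5305 4.1435 0.4046
45.5036 27.0955 8.3600 0.9316 0.0000
53.5049 36.7256 16.5305 2.1453 0.0000 0.0000
60.7982 45.5036 27.0955 4.9400 0.0000 0.0000 0.0000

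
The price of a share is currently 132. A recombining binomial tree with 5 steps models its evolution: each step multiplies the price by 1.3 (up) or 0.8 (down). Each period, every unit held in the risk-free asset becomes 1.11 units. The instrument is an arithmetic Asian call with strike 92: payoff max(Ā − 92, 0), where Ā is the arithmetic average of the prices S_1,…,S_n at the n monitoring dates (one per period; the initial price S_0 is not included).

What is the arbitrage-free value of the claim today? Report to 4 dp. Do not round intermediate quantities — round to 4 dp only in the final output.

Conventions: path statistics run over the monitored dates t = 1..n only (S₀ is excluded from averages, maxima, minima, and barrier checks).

price = 53.9969

Set p* = 0.6200 (from d < R < u); the path-dependent value is the discounted p*-expectation over all price paths.
Enumerate all 2^5 = 32 price paths (U = up ×1.3, D = down ×0.8); each path with k up-moves has probability p*^k·(1−p*)^(5−k).
DDDDD: Ā=70.9970, payoff=0.0000, prob=0.007924
UDDDD: Ā=115.3701, payoff=23.3701, prob=0.012928
DUDDD: Ā=102.1701, payoff=10.1701, prob=0.012928
UUDDD: Ā=166.0264, payoff=74.0264, prob=0.021093
DDUDD: Ā=91.6101, payoff=0.0000, prob=0.012928
UDUDD: Ā=148.8664, payoff=56.8664, prob=0.021093
DUUDD: Ā=135.6664, payoff=43.6664, prob=0.021093
UUUDD: Ā=220.4580, payoff=128.4580, prob=0.034415
DDDUD: Ā=83.1621, payoff=0.0000, prob=0.012928
UDDUD: Ā=135.1384, payoff=43.1384, prob=0.021093
DUDUD: Ā=121.9384, payoff=29.9384, prob=0.021093
UUDUD: Ā=198.1500, payoff=106.1500, prob=0.034415
DDUUD: Ā=111.3784, payoff=19.3784, prob=0.021093
UDUUD: Ā=180.9900, payoff=88.9900, prob=0.034415
DUUUD: Ā=167.7900, payoff=75.7900, prob=0.034415
UUUUD: Ā=272.6587, payoff=180.6587, prob=0.056150
DDDDU: Ā=76.4037, payoff=0.0000, prob=0.012928
UDDDU: Ā=124.1560, payoff=32.1560, prob=0.021093
DUDDU: Ā=110.9560, payoff=18.9560, prob=0.021093
UUDDU: Ā=180.3036, payoff=88.3036, prob=0.034415
DDUDU: Ā=100.3960, payoff=8.3960, prob=0.021093
UDUDU: Ā=163.1436, payoff=71.1436, prob=0.034415
DUUDU: Ā=149.9436, payoff=57.9436, prob=0.034415
UUUDU: Ā=243.6583, payoff=151.6583, prob=0.056150
DDDUU: Ā=91.9480, payoff=0.0000, prob=0.021093
UDDUU: Ā=149.4156, payoff=57.4156, prob=0.034415
DUDUU: Ā=136.2156, payoff=44.2156, prob=0.034415
UUDUU: Ā=221.3503, payoff=129.3503, prob=0.056150
DDUUU: Ā=125.6556, payoff=33.6556, prob=0.034415
UDUUU: Ā=204.1903, payoff=112.1903, prob=0.056150
DUUUU: Ā=190.9903, payoff=98.9903, prob=0.056150
UUUUU: Ā=310.3592, payoff=218.3592, prob=0.091613
Price = Σ prob·payoff / R^5 = 90.987928 / 1.685058 = 53.9969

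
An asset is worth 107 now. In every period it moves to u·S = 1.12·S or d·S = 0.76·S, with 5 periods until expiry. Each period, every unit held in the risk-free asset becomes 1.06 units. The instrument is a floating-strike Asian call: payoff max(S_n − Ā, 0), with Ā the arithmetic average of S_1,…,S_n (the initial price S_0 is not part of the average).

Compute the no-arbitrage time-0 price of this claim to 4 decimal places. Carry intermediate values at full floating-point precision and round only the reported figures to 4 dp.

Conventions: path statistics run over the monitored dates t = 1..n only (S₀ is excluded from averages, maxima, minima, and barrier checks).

price = 14.1038

Under the martingale measure an up-move has probability p* = 0.8333; value the claim as the probability-weighted average of per-path payoffs, discounted 5 periods at R = 1.06.
Enumerate all 2^5 = 32 price paths (U = up ×1.12, D = down ×0.76); each path with k up-moves has probability p*^k·(1−p*)^(5−k).
DDDDD: Ā=50.5843, payoff=0.0000, prob=0.000129
UDDDD: Ā=74.5452, payoff=0.0000, prob=0.000643
DUDDD: Ā=66.8412, payoff=0.0000, prob=0.000643
UUDDD: Ā=98.5029, payoff=0.0000, prob=0.003215
DDUDD: Ā=60.9862, payoff=0.0000, prob=0.000643
UDUDD: Ā=89.8744, payoff=0.0000, prob=0.003215
DUUDD: Ā=82.1704, payoff=0.0000, prob=0.003215
UUUDD: Ā=121.0932, payoff=0.0000, prob=0.016075
DDDUD: Ā=56.5363, payoff=0.0000, prob=0.000643
UDDUD: Ā=83.3167, payoff=0.0000, prob=0.003215
DUDUD: Ā=75.6127, payoff=0.0000, prob=0.003215
UUDUD: Ā=111.4293, payoff=0.0000, prob=0.016075
DDUUD: Ā=69.7577, payoff=0.0000, prob=0.003215
UDUUD: Ā=102.8008, payoff=0.0000, prob=0.016075
DUUUD: Ā=95.0968, payoff=0.0000, prob=0.016075
UUUUD: Ā=140.1427, payoff=0.0000, prob=0.080376
DDDDU: Ā=53.1545, payoff=0.0000, prob=0.000643
UDDDU: Ā=78.3329, payoff=0.0000, prob=0.003215
DUDDU: Ā=70.6289, payoff=0.0000, prob=0.003215
UUDDU: Ā=104.0847, payoff=0.0000, prob=0.016075
DDUDU: Ā=64.7739, payoff=0.0000, prob=0.003215
UDUDU: Ā=95.4562, payoff=0.0000, prob=0.016075
DUUDU: Ā=87.7522, payoff=0.0000, prob=0.016075
UUUDU: Ā=129.3191, payoff=0.0000, prob=0.080376
DDDUU: Ā=60.3240, payoff=0.0000, prob=0.003215
UDDUU: Ā=88.8986, payoff=0.0000, prob=0.016075
DUDUU: Ā=81.1946, payoff=5.6345, prob=0.016075
UUDUU: Ā=119.6552, payoff=8.3034, prob=0.080376
DDUUU: Ā=75.3396, payoff=11.4895, prob=0.016075
UDUUU: Ā=111.0267, payoff=16.9319, prob=0.080376
DUUUU: Ā=103.3227, payoff=24.6359, prob=0.080376
UUUUU: Ā=152.2650, payoff=36.3055, prob=0.401878
Price = Σ prob·payoff / R^5 = 18.874063 / 1.338226 = 14.1038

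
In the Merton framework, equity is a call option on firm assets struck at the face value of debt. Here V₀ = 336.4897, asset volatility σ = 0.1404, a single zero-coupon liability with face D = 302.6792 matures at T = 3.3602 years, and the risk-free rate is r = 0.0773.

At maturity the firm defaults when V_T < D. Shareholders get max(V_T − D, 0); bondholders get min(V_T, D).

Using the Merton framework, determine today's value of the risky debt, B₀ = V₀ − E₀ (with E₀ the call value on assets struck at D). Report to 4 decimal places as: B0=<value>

B0=230.9293

With assets at 336.4897 and a single debt payment of 302.6792 at 3.3602 years:
d₁ = [ln(V₀/D) + (r + σ²/2)T] / (σ√T)
   = [ln(336.4897/302.6792) + (0.0773 + 0.5·0.1404²)·3.3602] / (0.1404·√3.3602)
   = [0.105894 + 0.292862] / 0.257365 = 1.549378
d₂ = d₁ − σ√T = 1.549378 − 0.257365 = 1.292013
N(d₁) = 0.939355,  N(d₂) = 0.901824,  e^(−rT) = 0.771249
E₀ = V₀·N(d₁) − D·e^(−rT)·N(d₂)
   = 336.4897·0.939355 − 302.6792·0.771249·0.901824 = 105.560376
B₀ = V₀ − E₀ = 336.4897 − 105.560376 = 230.929324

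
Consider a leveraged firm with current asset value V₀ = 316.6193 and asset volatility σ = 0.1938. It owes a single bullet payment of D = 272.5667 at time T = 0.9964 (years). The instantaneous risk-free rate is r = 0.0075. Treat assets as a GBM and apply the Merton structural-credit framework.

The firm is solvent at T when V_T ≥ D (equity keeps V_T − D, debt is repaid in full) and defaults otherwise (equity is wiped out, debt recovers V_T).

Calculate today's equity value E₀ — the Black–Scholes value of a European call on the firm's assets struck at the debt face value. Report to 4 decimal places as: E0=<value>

E0=52.7139

With assets at 316.6193 and a single debt payment of 272.5667 at 0.9964 years:
d₁ = [ln(V₀/D) + (r + σ²/2)T] / (σ√T)
   = [ln(316.6193/272.5667) + (0.0075 + 0.5·0.1938²)·0.9964] / (0.1938·√0.9964)
   = [0.149817 + 0.026185] / 0.193451 = 0.909799
d₂ = d₁ − σ√T = 0.909799 − 0.193451 = 0.716348
N(d₁) = 0.818536,  N(d₂) = 0.763112,  e^(−rT) = 0.992555
E₀ = V₀·N(d₁) − D·e^(−rT)·N(d₂)
   = 316.6193·0.818536 − 272.5667·0.992555·0.763112 = 52.713930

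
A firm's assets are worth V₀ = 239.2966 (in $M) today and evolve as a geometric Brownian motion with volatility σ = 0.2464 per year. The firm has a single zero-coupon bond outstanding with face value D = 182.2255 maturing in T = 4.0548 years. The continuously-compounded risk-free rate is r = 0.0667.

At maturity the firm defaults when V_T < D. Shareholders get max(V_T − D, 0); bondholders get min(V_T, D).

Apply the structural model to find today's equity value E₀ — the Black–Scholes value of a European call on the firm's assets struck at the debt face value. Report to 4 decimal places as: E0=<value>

Work the structural quantities from V₀ = 239.2966 against face 182.2255:
d₁ = [ln(V₀/D) + (r + σ²/2)T] / (σ√T)
   = [ln(239.2966/182.2255) + (0.0667 + 0.5·0.2464²)·4.0548] / (0.2464·√4.0548)
   = [0.272459 + 0.393545] / 0.496164 = 1.342305
d₂ = d₁ − σ√T = 1.342305 − 0.496164 = 0.846140
N(d₁) = 0.910251,  N(d₂) = 0.801263,  e^(−rT) = 0.763032
E₀ = V₀·N(d₁) − D·e^(−rT)·N(d₂)
   = 239.2966·0.910251 − 182.2255·0.763032·0.801263 = 106.409349

E0=106.4093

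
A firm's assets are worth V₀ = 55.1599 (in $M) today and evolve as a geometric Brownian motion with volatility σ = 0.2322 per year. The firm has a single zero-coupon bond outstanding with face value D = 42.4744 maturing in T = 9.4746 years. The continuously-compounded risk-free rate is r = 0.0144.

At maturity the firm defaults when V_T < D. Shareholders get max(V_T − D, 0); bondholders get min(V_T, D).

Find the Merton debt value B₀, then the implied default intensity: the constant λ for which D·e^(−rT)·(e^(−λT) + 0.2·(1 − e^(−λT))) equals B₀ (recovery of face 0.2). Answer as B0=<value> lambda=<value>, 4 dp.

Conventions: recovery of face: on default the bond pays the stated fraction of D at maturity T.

Work the structural quantities from V₀ = 55.1599 against face 42.4744:
d₁ = [ln(V₀/D) + (r + σ²/2)T] / (σ√T)
   = [ln(55.1599/42.4744) + (0.0144 + 0.5·0.2322²)·9.4746] / (0.2322·√9.4746)
   = [0.261335 + 0.391854] / 0.714731 = 0.913895
d₂ = d₁ − σ√T = 0.913895 − 0.714731 = 0.199164
N(d₁) = 0.819614,  N(d₂) = 0.578933,  e^(−rT) = 0.872464
E₀ = V₀·N(d₁) − D·e^(−rT)·N(d₂)
   = 55.1599·0.819614 − 42.4744·0.872464·0.578933 = 23.756100
B₀ = V₀ − E₀ = 55.1599 − 23.756100 = 31.403800
e^(−λT) = (B₀·e^(rT)/D − 0.2)/(1 − 0.2) = (31.4038·1.146180/42.4744 − 0.2)/0.8 = 0.80929665
λ = −ln(0.80929665)/9.4746 = 0.022332

B0=31.4038 lambda=0.0223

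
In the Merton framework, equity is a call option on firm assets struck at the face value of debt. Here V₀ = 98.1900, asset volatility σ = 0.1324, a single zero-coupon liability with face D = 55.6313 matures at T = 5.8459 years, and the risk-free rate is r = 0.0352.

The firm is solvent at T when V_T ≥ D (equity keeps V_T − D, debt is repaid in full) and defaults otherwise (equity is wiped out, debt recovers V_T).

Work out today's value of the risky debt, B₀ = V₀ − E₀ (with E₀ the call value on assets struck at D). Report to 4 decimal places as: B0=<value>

B0=45.2303

Work the structural quantities from V₀ = 98.1900 against face 55.6313:
d₁ = [ln(V₀/D) + (r + σ²/2)T] / (σ√T)
   = [ln(98.1900/55.6313) + (0.0352 + 0.5·0.1324²)·5.8459] / (0.1324·√5.8459)
   = [0.568158 + 0.257014] / 0.320121 = 2.577693
d₂ = d₁ − σ√T = 2.577693 − 0.320121 = 2.257572
N(d₁) = 0.995027,  N(d₂) = 0.988014,  e^(−rT) = 0.814016
E₀ = V₀·N(d₁) − D·e^(−rT)·N(d₂)
   = 98.1900·0.995027 − 55.6313·0.814016·0.988014 = 52.959731
B₀ = V₀ − E₀ = 98.1900 − 52.959731 = 45.230269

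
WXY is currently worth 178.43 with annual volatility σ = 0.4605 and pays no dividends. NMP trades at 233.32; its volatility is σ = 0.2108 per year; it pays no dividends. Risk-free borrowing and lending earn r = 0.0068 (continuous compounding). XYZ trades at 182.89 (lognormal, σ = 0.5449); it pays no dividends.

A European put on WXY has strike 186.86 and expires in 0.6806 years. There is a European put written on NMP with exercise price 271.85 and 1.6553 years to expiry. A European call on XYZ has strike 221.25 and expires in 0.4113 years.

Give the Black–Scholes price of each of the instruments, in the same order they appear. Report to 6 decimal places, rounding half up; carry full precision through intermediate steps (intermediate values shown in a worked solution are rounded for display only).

[WXY put K=186.86]
σ√T = 0.4605·√0.6806 = 0.379906
d₁ = (ln(S/K) + (r+σ²/2)T) / (σ√T) = (ln(178.43/186.86) + (0.0068+0.4605²/2)·0.6806) / 0.379906 = (-0.046163 + 0.076792) / 0.379906 = 0.080622
d₂ = d₁ − σ√T = 0.080622 − 0.379906 = -0.299283
e^{−rT} = 0.995383
N(−d₁) = 0.467871,  N(−d₂) = 0.617638
price = K·e^{−rT}·N(−d₂) − S·N(−d₁) = 114.878936 − 83.482248 = 31.396688
[NMP put K=271.85]
σ√T = 0.2108·√1.6553 = 0.271212
d₁ = (ln(S/K) + (r+σ²/2)T) / (σ√T) = (ln(233.32/271.85) + (0.0068+0.2108²/2)·1.6553) / 0.271212 = (-0.152840 + 0.048034) / 0.271212 = -0.386434
d₂ = d₁ − σ√T = -0.386434 − 0.271212 = -0.657646
e^{−rT} = 0.988807
N(−d₁) = 0.650412,  N(−d₂) = 0.744617
price = K·e^{−rT}·N(−d₂) − S·N(−d₁) = 200.158454 − 151.754201 = 48.404253
[XYZ call K=221.25]
σ√T = 0.5449·√0.4113 = 0.349459
d₁ = (ln(S/K) + (r+σ²/2)T) / (σ√T) = (ln(182.89/221.25) + (0.0068+0.5449²/2)·0.4113) / 0.349459 = (-0.190408 + 0.063858) / 0.349459 = -0.362133
d₂ = d₁ − σ√T = -0.362133 − 0.349459 = -0.711592
e^{−rT} = 0.997207
N(d₁) = 0.358626,  N(d₂) = 0.238359
price = S·N(d₁) − K·e^{−rT}·N(d₂) = 65.589135 − 52.589549 = 12.999586

price(WXY put K=186.86) = 31.396688
price(NMP put K=271.85) = 48.404253
price(XYZ call K=221.25) = 12.999586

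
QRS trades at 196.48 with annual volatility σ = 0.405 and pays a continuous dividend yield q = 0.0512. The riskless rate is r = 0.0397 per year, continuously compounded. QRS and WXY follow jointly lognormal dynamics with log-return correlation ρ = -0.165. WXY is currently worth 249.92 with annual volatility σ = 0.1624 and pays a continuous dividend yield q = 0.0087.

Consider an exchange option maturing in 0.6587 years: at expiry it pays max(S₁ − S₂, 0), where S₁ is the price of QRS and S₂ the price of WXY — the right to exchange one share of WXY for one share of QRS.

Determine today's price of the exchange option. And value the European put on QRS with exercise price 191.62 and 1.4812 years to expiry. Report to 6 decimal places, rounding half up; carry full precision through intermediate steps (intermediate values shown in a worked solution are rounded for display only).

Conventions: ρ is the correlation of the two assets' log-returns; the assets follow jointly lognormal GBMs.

σ_eff = √(σ₁² + σ₂² − 2ρσ₁σ₂) = √(0.405² + 0.1624² − 2·-0.165·0.405·0.1624) = 0.460547
d₁ = (ln(S₁/S₂) + (q₂ − q₁ + σ_eff²/2)T) / (σ_eff√T) = (ln(196.48/249.92) + (0.0087 − 0.0512 + 0.106052)·0.6587) / 0.373781 = -0.531644
d₂ = d₁ − σ_eff√T = -0.531644 − 0.373781 = -0.905425
N(d₁) = 0.297486,  N(d₂) = 0.182620
V = S₁·e^{−q₁T}·N(d₁) − S₂·e^{−q₂T}·N(d₂) = 56.511721 − 45.379591 = 11.132131
[vanilla: QRS put K=191.62]
σ√T = 0.405·√1.4812 = 0.492903
d₁ = (ln(S/K) + (r−q+σ²/2)T) / (σ√T) = (ln(196.48/191.62) + (0.0397−0.0512+0.405²/2)·1.4812) / 0.492903 = (0.025046 + 0.104443) / 0.492903 = 0.262708
d₂ = d₁ − σ√T = 0.262708 − 0.492903 = -0.230196
e^{−rT} = 0.942892
e^{−qT} = 0.926967
N(−d₁) = 0.396388,  N(−d₂) = 0.591030
price = K·e^{−rT}·N(−d₂) − S·e^{−qT}·N(−d₁) = 106.785530 − 72.194318 = 34.591211

exchange price = 11.132131
price(QRS put K=191.62) = 34.591211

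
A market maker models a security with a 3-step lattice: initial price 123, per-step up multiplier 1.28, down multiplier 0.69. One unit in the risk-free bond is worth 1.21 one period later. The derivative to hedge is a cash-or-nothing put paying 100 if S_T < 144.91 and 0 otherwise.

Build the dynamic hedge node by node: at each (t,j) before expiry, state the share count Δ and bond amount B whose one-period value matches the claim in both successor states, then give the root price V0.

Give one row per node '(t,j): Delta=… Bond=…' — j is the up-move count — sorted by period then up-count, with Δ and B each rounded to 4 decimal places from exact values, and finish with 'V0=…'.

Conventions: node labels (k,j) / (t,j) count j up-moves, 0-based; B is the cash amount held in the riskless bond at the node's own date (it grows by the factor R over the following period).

(0,0): Delta=-0.7311 Bond=107.7269
(1,0): Delta=0.0000 Bond=68.3013
(1,1): Delta=-0.7841 Bond=138.7022
(2,0): Delta=0.0000 Bond=82.6446
(2,1): Delta=0.0000 Bond=82.6446
(2,2): Delta=-0.8411 Bond=179.2968
V0=17.8020

Risk-neutral probability p* = (R−d)/(u−d) = (1.21−0.69)/(1.28−0.69) = 0.8814.
At maturity the claim pays: V(3,0)=100.0000, V(3,1)=100.0000, V(3,2)=100.0000, V(3,3)=0.0000
  t=2,j=0: stock 58.5603 → up 74.9572 (V=100.0000), down 40.4066 (V=100.0000). Price 82.6446; hedge Δ=0.0000, bond B=82.6446.
  t=2,j=1: stock 108.6336 → up 139.0510 (V=100.0000), down 74.9572 (V=100.0000). Price 82.6446; hedge Δ=0.0000, bond B=82.6446.
  t=2,j=2: stock 201.5232 → up 257.9497 (V=0.0000), down 139.0510 (V=100.0000). Price 9.8053; hedge Δ=-0.8411, bond B=179.2968.
  t=1,j=0: stock 84.8700 → up 108.6336 (V=82.6446), down 58.5603 (V=82.6446). Price 68.3013; hedge Δ=0.0000, bond B=68.3013.
  t=1,j=1: stock 157.4400 → up 201.5232 (V=9.8053), down 108.6336 (V=82.6446). Price 15.2457; hedge Δ=-0.7841, bond B=138.7022.
  t=0,j=0: stock 123.0000 → up 157.4400 (V=15.2457), down 84.8700 (V=68.3013). Price 17.8020; hedge Δ=-0.7311, bond B=107.7269.
Sanity check at the root: Δ(0,0)·S0 + B(0,0) reproduces V0 = 17.8020.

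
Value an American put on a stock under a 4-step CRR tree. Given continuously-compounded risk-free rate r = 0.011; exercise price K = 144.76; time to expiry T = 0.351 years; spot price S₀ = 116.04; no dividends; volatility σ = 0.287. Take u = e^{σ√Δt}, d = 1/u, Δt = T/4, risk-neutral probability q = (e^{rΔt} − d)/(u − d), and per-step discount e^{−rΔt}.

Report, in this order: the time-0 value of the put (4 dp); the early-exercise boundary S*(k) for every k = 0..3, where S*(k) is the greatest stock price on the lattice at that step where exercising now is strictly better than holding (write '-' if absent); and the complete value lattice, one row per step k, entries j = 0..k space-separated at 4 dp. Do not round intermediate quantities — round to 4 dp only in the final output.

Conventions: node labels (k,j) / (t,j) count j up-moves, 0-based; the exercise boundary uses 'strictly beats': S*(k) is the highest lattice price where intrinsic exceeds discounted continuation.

Δt=0.08775, u=1.08874, d=0.91850, q=0.48443, disc=e^(-rΔt)=0.99904
k=4 terminal: V=max(K-S,0) → 62.1718 46.8645 28.7200 7.2126 0.0000
k=3: j=0 S=89.9167 intr=54.8433 cont=54.7036 V=54.8433[EX]; j=1 S=106.5824 intr=38.1776 cont=38.0380 V=38.1776[EX]; j=2 S=126.3369 intr=18.4231 cont=18.2835 V=18.4231[EX]; j=3 S=149.7528 intr=0.0000 cont=3.7150 V=3.7150[hold]  S*(3)=126.3369
k=2: j=0 S=97.8955 intr=46.8645 cont=46.7248 V=46.8645[EX]; j=1 S=116.0400 intr=28.7200 cont=28.5803 V=28.7200[EX]; j=2 S=137.5474 intr=7.2126 cont=11.2871 V=11.2871[hold]  S*(2)=116.0400
k=1: j=0 S=106.5824 intr=38.1776 cont=38.0380 V=38.1776[EX]; j=1 S=126.3369 intr=18.4231 cont=20.2554 V=20.2554[hold]  S*(1)=106.5824
k=0: j=0 S=116.0400 intr=28.7200 cont=29.4671 V=29.4671[hold]  S*(0)=-

price = 29.4671
boundary = - 106.5824 116.0400 126.3369
tree:
29.4671
38.1776 20.2554
46.8645 28.7200 11.2871
54.8433 38.1776 18.4231 3.7150
62.1718 46.8645 28.7200 7.2126 0.0000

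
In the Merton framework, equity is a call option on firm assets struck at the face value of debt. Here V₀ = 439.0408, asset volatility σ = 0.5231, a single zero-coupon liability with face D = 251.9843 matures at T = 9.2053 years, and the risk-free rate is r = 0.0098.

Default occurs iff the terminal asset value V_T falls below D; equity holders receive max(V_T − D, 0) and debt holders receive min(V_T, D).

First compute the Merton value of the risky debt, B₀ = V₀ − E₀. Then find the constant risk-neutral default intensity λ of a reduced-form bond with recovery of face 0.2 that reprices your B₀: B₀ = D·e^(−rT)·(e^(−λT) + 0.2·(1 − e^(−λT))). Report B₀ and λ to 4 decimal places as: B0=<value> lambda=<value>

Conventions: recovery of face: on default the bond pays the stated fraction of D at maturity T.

Work the structural quantities from V₀ = 439.0408 against face 251.9843:
d₁ = [ln(V₀/D) + (r + σ²/2)T] / (σ√T)
   = [ln(439.0408/251.9843) + (0.0098 + 0.5·0.5231²)·9.2053] / (0.5231·√9.2053)
   = [0.555226 + 1.349652] / 1.587098 = 1.200227
d₂ = d₁ − σ√T = 1.200227 − 1.587098 = -0.386871
N(d₁) = 0.884974,  N(d₂) = 0.349426,  e^(−rT) = 0.913738
E₀ = V₀·N(d₁) − D·e^(−rT)·N(d₂)
   = 439.0408·0.884974 − 251.9843·0.913738·0.349426 = 308.085423
B₀ = V₀ − E₀ = 439.0408 − 308.085423 = 130.955377
e^(−λT) = (B₀·e^(rT)/D − 0.2)/(1 − 0.2) = (130.9554·1.094406/251.9843 − 0.2)/0.8 = 0.46094907
λ = −ln(0.46094907)/9.2053 = 0.084133

B0=130.9554 lambda=0.0841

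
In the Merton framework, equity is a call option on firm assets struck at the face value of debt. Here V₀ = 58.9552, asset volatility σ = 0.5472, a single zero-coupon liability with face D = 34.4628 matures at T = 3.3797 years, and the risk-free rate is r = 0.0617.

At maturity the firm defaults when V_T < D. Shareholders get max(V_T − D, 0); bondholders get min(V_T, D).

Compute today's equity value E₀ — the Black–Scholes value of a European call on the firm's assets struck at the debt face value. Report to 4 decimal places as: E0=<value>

E0=36.0419

Equity is a call on the firm's assets struck at D = 34.4628:
d₁ = [ln(V₀/D) + (r + σ²/2)T] / (σ√T)
   = [ln(58.9552/34.4628) + (0.0617 + 0.5·0.5472²)·3.3797] / (0.5472·√3.3797)
   = [0.536897 + 0.714516] / 1.005970 = 1.243986
d₂ = d₁ − σ√T = 1.243986 − 1.005970 = 0.238016
N(d₁) = 0.893248,  N(d₂) = 0.594066,  e^(−rT) = 0.811779
E₀ = V₀·N(d₁) − D·e^(−rT)·N(d₂)
   = 58.9552·0.893248 − 34.4628·0.811779·0.594066 = 36.041916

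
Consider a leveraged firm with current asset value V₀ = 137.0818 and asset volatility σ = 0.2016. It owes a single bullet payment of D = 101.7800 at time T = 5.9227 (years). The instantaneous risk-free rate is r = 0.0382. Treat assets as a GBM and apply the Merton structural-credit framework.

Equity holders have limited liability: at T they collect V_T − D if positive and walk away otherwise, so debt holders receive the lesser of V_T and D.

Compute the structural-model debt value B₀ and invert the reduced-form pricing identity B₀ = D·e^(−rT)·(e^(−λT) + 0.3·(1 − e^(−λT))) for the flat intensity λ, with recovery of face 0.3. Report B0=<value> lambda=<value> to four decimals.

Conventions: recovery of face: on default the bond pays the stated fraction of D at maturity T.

B0=77.4632 lambda=0.0114

Apply the equity-as-call identities (strike 101.7800, horizon 5.9227 years):
d₁ = [ln(V₀/D) + (r + σ²/2)T] / (σ√T)
   = [ln(137.0818/101.7800) + (0.0382 + 0.5·0.2016²)·5.9227] / (0.2016·√5.9227)
   = [0.297764 + 0.346604] / 0.490626 = 1.313360
d₂ = d₁ − σ√T = 1.313360 − 0.490626 = 0.822734
N(d₁) = 0.905469,  N(d₂) = 0.794670,  e^(−rT) = 0.797521
E₀ = V₀·N(d₁) − D·e^(−rT)·N(d₂)
   = 137.0818·0.905469 − 101.7800·0.797521·0.794670 = 59.618606
B₀ = V₀ − E₀ = 137.0818 − 59.618606 = 77.463194
e^(−λT) = (B₀·e^(rT)/D − 0.3)/(1 − 0.3) = (77.4632·1.253886/101.7800 − 0.3)/0.7 = 0.93473296
λ = −ln(0.93473296)/5.9227 = 0.011396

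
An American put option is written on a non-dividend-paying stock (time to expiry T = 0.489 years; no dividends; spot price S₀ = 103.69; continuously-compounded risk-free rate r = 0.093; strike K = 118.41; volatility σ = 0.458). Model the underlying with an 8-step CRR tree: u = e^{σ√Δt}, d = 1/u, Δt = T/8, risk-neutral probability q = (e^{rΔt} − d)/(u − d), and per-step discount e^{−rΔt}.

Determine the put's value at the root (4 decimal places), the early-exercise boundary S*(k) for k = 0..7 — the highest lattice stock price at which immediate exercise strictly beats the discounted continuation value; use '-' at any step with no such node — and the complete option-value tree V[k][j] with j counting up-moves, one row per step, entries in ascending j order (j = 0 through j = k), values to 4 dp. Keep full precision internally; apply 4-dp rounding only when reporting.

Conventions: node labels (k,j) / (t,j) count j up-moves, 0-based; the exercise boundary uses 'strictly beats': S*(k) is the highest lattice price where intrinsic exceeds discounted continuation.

Δt=0.06112  u=1.11989  d=0.89294  q=0.49684  discount=0.99433
step 8 (expiry): payoffs max(K−S,0) = 76.4994 65.8474 52.4880 35.7332 14.7200 0.0000 0.0000 0.0000 0.0000
step 7: (k=7,j=0): S=46.9354, K−S=71.4746, hold=70.8034 ⇒ V=71.4746 exercise | (k=7,j=1): S=58.8645, K−S=59.5455, hold=58.8743 ⇒ V=59.5455 exercise | (k=7,j=2): S=73.8256, K−S=44.5844, hold=43.9132 ⇒ V=44.5844 exercise | (k=7,j=3): S=92.5892, K−S=25.8208, hold=25.1496 ⇒ V=25.8208 exercise | (k=7,j=4): S=116.1217, K−S=2.2883, hold=7.3645 ⇒ V=7.3645 continue | (k=7,j=5): S=145.6354, K−S=0.0000, hold=0.0000 ⇒ V=0.0000 continue | (k=7,j=6): S=182.6503, K−S=0.0000, hold=0.0000 ⇒ V=0.0000 continue | (k=7,j=7): S=229.0729, K−S=0.0000, hold=0.0000 ⇒ V=0.0000 continue  boundary S*=92.5892
step 6: (k=6,j=0): S=52.5626, K−S=65.8474, hold=65.1762 ⇒ V=65.8474 exercise | (k=6,j=1): S=65.9220, K−S=52.4880, hold=51.8168 ⇒ V=52.4880 exercise | (k=6,j=2): S=82.6768, K−S=35.7332, hold=35.0620 ⇒ V=35.7332 exercise | (k=6,j=3): S=103.6900, K−S=14.7200, hold=16.5566 ⇒ V=16.5566 continue | (k=6,j=4): S=130.0440, K−S=0.0000, hold=3.6845 ⇒ V=3.6845 continue | (k=6,j=5): S=163.0961, K−S=0.0000, hold=0.0000 ⇒ V=0.0000 continue | (k=6,j=6): S=204.5488, K−S=0.0000, hold=0.0000 ⇒ V=0.0000 continue  boundary S*=82.6768
step 5: (k=5,j=0): S=58.8645, K−S=59.5455, hold=58.8743 ⇒ V=59.5455 exercise | (k=5,j=1): S=73.8256, K−S=44.5844, hold=43.9132 ⇒ V=44.5844 exercise | (k=5,j=2): S=92.5892, K−S=25.8208, hold=26.0569 ⇒ V=26.0569 continue | (k=5,j=3): S=116.1217, K−S=2.2883, hold=10.1036 ⇒ V=10.1036 continue | (k=5,j=4): S=145.6354, K−S=0.0000, hold=1.8434 ⇒ V=1.8434 continue | (k=5,j=5): S=182.6503, K−S=0.0000, hold=0.0000 ⇒ V=0.0000 continue  boundary S*=73.8256
step 4: (k=4,j=0): S=65.9220, K−S=52.4880, hold=51.8168 ⇒ V=52.4880 exercise | (k=4,j=1): S=82.6768, K−S=35.7332, hold=35.1787 ⇒ V=35.7332 exercise | (k=4,j=2): S=103.6900, K−S=14.7200, hold=18.0279 ⇒ V=18.0279 continue | (k=4,j=3): S=130.0440, K−S=0.0000, hold=5.9656 ⇒ V=5.9656 continue | (k=4,j=4): S=163.0961, K−S=0.0000, hold=0.9223 ⇒ V=0.9223 continue  boundary S*=82.6768
step 3: (k=3,j=0): S=73.8256, K−S=44.5844, hold=43.9132 ⇒ V=44.5844 exercise | (k=3,j=1): S=92.5892, K−S=25.8208, hold=26.7838 ⇒ V=26.7838 continue | (k=3,j=2): S=116.1217, K−S=2.2883, hold=11.9666 ⇒ V=11.9666 continue | (k=3,j=3): S=145.6354, K−S=0.0000, hold=3.4402 ⇒ V=3.4402 continue  boundary S*=73.8256
step 2: (k=2,j=0): S=82.6768, K−S=35.7332, hold=35.5378 ⇒ V=35.7332 exercise | (k=2,j=1): S=103.6900, K−S=14.7200, hold=19.3119 ⇒ V=19.3119 continue | (k=2,j=2): S=130.0440, K−S=0.0000, hold=7.6866 ⇒ V=7.6866 continue  boundary S*=82.6768
step 1: (k=1,j=0): S=92.5892, K−S=25.8208, hold=27.4182 ⇒ V=27.4182 continue | (k=1,j=1): S=116.1217, K−S=2.2883, hold=13.4592 ⇒ V=13.4592 continue  boundary S*=-
step 0: (k=0,j=0): S=103.6900, K−S=14.7200, hold=20.3667 ⇒ V=20.3667 continue  boundary S*=-

price = 20.3667
boundary = - - 82.6768 73.8256 82.6768 73.8256 82.6768 92.5892
tree:
20.3667
27.4182 13.4592
35.7332 19.3119 7.6866
44.5844 26.7838 11.9666 3.4402
52.4880 35.7332 18.0279 5.9656 0.9223
59.5455 44.5844 26.0569 10.1036 1.8434 0.0000
65.8474 52.4880 35.7332 16.5566 3.6845 0.0000 0.0000
71.4746 59.5455 44.5844 25.8208 7.3645 0.0000 0.0000 0.0000
76.4994 65.8474 52.4880 35.7332 14.7200 0.0000 0.0000 0.0000 0.0000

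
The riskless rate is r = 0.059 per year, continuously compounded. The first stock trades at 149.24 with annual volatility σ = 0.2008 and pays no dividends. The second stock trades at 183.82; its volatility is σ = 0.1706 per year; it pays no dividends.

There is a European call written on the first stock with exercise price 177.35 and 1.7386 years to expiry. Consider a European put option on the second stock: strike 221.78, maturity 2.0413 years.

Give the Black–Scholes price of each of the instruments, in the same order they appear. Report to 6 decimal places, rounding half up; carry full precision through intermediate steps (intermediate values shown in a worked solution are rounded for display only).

[the first stock call K=177.35]
σ√T = 0.2008·√1.7386 = 0.264767
d₁ = (ln(S/K) + (r+σ²/2)T) / (σ√T) = (ln(149.24/177.35) + (0.059+0.2008²/2)·1.7386) / 0.264767 = (-0.172569 + 0.137628) / 0.264767 = -0.131970
d₂ = d₁ − σ√T = -0.131970 − 0.264767 = -0.396737
e^{−rT} = 0.902508
N(d₁) = 0.447504,  N(d₂) = 0.345781
price = S·N(d₁) − K·e^{−rT}·N(d₂) = 66.785493 − 55.345612 = 11.439881
[the second stock put K=221.78]
σ√T = 0.1706·√2.0413 = 0.243743
d₁ = (ln(S/K) + (r+σ²/2)T) / (σ√T) = (ln(183.82/221.78) + (0.059+0.1706²/2)·2.0413) / 0.243743 = (-0.187729 + 0.150142) / 0.243743 = -0.154207
d₂ = d₁ − σ√T = -0.154207 − 0.243743 = -0.397950
e^{−rT} = 0.886533
N(−d₁) = 0.561277,  N(−d₂) = 0.654666
price = K·e^{−rT}·N(−d₂) − S·N(−d₁) = 128.717455 − 103.173865 = 25.543590

price(the first stock call K=177.35) = 11.439881
price(the second stock put K=221.78) = 25.543590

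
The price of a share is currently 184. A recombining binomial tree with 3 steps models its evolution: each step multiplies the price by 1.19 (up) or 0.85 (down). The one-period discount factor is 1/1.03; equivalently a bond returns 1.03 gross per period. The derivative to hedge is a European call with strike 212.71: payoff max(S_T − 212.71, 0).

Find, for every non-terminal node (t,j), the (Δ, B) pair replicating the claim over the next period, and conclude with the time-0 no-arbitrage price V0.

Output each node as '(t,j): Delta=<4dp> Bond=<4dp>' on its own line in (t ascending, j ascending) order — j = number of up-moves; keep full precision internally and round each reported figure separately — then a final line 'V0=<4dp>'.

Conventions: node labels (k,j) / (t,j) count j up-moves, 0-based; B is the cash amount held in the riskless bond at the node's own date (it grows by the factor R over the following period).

(0,0): Delta=0.4399 Bond=-64.5539
(1,0): Delta=0.0848 Bond=-10.9386
(1,1): Delta=0.6655 Bond=-115.8700
(2,0): Delta=0.0000 Bond=0.0000
(2,1): Delta=0.1386 Bond=-21.2817
(2,2): Delta=1.0000 Bond=-206.5146
V0=16.3954

No-arbitrage ⇒ martingale measure with p* = (R−d)/(u−d) = 0.5294.
Terminal payoffs: V(3,0)=0.0000, V(3,1)=0.0000, V(3,2)=8.7680, V(3,3)=97.3593
(2,0): S=132.9400. Δ = (V_up−V_dn)/(S_up−S_dn) = (0.0000−0.0000)/(158.1986−112.9990) = 0.0000. V = [p*·0.0000 + (1−p*)·0.0000]/1.03 = 0.0000. B = V − Δ·S = 0.0000.
(2,1): S=186.1160. Δ = (V_up−V_dn)/(S_up−S_dn) = (8.7680−0.0000)/(221.4780−158.1986) = 0.1386. V = [p*·8.7680 + (1−p*)·0.0000]/1.03 = 4.5067. B = V − Δ·S = -21.2817.
(2,2): S=260.5624. Δ = (V_up−V_dn)/(S_up−S_dn) = (97.3593−8.7680)/(310.0693−221.4780) = 1.0000. V = [p*·97.3593 + (1−p*)·8.7680]/1.03 = 54.0478. B = V − Δ·S = -206.5146.
(1,0): S=156.4000. Δ = (V_up−V_dn)/(S_up−S_dn) = (4.5067−0.0000)/(186.1160−132.9400) = 0.0848. V = [p*·4.5067 + (1−p*)·0.0000]/1.03 = 2.3164. B = V − Δ·S = -10.9386.
(1,1): S=218.9600. Δ = (V_up−V_dn)/(S_up−S_dn) = (54.0478−4.5067)/(260.5624−186.1160) = 0.6655. V = [p*·54.0478 + (1−p*)·4.5067]/1.03 = 29.8392. B = V − Δ·S = -115.8700.
(0,0): S=184.0000. Δ = (V_up−V_dn)/(S_up−S_dn) = (29.8392−2.3164)/(218.9600−156.4000) = 0.4399. V = [p*·29.8392 + (1−p*)·2.3164]/1.03 = 16.3954. B = V − Δ·S = -64.5539.
Verification: the root portfolio costs Δ(0,0)·S0 + B(0,0) = 16.3954, matching V0.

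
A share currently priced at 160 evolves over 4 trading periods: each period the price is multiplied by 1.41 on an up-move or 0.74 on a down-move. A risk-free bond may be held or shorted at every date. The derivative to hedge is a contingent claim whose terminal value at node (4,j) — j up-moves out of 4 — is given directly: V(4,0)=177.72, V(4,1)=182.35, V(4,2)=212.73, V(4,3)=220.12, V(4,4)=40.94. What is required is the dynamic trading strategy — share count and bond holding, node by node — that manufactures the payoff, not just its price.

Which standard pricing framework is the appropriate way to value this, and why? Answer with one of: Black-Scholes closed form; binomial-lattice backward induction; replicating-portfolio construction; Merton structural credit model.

framework: replicating-portfolio construction

Key observation: a price alone would not answer the question — the per-node share/bond construction on the spot-160, 1.41/0.74 tree is required, and only the replicating-portfolio method yields it.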